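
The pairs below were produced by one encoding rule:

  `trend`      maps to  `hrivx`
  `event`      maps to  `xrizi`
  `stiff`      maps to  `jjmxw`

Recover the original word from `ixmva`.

write

The output letters match the input read backwards, each shifted +4: trend reversed is dnert. The word is reversed, then every letter is shifted forward by 4.
Reversing it on ixmva: shift back: i−4=e, x−4=t, m−4=i, v−4=r, a−4=w → etirw; then reverse → write.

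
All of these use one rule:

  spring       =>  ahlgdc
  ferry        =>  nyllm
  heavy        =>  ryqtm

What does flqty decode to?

s(18)→a(0) and p(15)→h(7) fit y≡15x+16 (mod 26); the inverse of 15 mod 26 is 7. Each letter's alphabet position (a=0..z=25) is mapped through 15·x+16 mod 26 — an affine cipher.
Decoding flqty: f(5)→7·(5−16)≡1=b; l(11)→7·(11−16)≡17=r; q(16)→7·(16−16)≡0=a; t(19)→7·(19−16)≡21=v; y(24)→7·(24−16)≡4=e (all mod 26).

brave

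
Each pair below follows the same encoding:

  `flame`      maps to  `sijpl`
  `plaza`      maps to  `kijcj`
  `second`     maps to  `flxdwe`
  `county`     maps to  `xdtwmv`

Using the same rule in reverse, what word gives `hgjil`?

whale

f(5)→s(18) and l(11)→i(8) fit y≡7x+9 (mod 26); the inverse of 7 mod 26 is 15. Each letter's alphabet position (a=0..z=25) is mapped through 7·x+9 mod 26 — an affine cipher.
Reversing it on hgjil: h(7)→15·(7−9)≡22=w; g(6)→15·(6−9)≡7=h; j(9)→15·(9−9)≡0=a; i(8)→15·(8−9)≡11=l; l(11)→15·(11−9)≡4=e (all mod 26).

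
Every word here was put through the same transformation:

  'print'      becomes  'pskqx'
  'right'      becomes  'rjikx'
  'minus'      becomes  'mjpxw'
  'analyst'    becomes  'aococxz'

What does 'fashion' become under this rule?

fbukmtt

In print: p→p is +0, r→s is +1, i→k is +2, n→q is +3 — the shift increases by 1 each position. The shift increases by 1 at each position, starting from +0: 0, 1, 2, ….
On fashion: f+0=f, a+1=b, s+2=u, h+3=k, i+4=m, o+5=t, n+6=t.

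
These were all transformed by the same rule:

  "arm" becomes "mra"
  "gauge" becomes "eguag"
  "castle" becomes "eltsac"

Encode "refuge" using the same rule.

egufer

The output letters match the input read backwards: arm reversed is mra. It's just the letters in reverse order.
On refuge: reverse → egufer.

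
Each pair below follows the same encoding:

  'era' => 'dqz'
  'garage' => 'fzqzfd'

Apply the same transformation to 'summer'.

Compare letters: e→d is +25, r→q is +25, a→z is +25 — a constant shift. Each letter is shifted forward by 25 in the alphabet (a Caesar shift of +25).
On summer: s+25=r, u+25=t, m+25=l, m+25=l, e+25=d, r+25=q.

rtlldq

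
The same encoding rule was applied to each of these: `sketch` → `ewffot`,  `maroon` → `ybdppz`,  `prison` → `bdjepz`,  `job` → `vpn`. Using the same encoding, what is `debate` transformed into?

pfnbff

The shift depends on letter class: consonant s→e is +12, but vowel e→f is +1. Vowels shift forward by 1 and consonants shift forward by 12.
Applying it to debate: d(cons)+12=p, e(vowel)+1=f, b(cons)+12=n, a(vowel)+1=b, t(cons)+12=f, e(vowel)+1=f.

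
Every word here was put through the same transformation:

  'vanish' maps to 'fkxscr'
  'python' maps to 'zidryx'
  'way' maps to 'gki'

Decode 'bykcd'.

roast

Compare letters: v→f is +10, a→k is +10, n→x is +10 — a constant shift. Each letter is shifted forward by 10 in the alphabet (a Caesar shift of +10).
Decoding bykcd: b−10=r, y−10=o, k−10=a, c−10=s, d−10=t.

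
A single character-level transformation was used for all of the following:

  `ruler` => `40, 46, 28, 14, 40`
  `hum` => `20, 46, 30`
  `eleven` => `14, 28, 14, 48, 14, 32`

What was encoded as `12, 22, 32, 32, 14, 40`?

r(#18)→40 and u(#21)→46: differences scale by 2, so n = 2·pos + 4. The formula is n = 2×(alphabet index, a=1) + 4.
Decoding 12, 22, 32, 32, 14, 40: 12→(12−4)÷2=4=d, 22→(22−4)÷2=9=i, 32→(32−4)÷2=14=n, 32→(32−4)÷2=14=n, 14→(14−4)÷2=5=e, 40→(40−4)÷2=18=r.

dinner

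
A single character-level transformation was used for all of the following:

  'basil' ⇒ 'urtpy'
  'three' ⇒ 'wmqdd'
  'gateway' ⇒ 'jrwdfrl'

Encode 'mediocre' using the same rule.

Treating letters as 0–25, the rule is x ↦ 3x + 17 (mod 26).
Applying it to mediocre: m(12)→3·12+17≡1=b; e(4)→3·4+17≡3=d; d(3)→3·3+17≡0=a; i(8)→3·8+17≡15=p; o(14)→3·14+17≡7=h; c(2)→3·2+17≡23=x; r(17)→3·17+17≡16=q; e(4)→3·4+17≡3=d (all mod 26).

bdaphxqd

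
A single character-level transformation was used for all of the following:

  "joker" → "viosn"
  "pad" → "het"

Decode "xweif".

Read the word backwards and shift each letter +4.
Undoing it on xweif: shift back: x−4=t, w−4=s, e−4=a, i−4=e, f−4=b → tsaeb; then reverse → beast.

beast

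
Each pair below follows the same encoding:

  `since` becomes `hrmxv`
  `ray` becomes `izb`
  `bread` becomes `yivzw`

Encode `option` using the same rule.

This is the alphabet-reversal cipher (Atbash): a becomes z, b becomes y, etc.
Applying it to option: o↔l, p↔k, t↔g, i↔r, o↔l, n↔m.

lkgrlm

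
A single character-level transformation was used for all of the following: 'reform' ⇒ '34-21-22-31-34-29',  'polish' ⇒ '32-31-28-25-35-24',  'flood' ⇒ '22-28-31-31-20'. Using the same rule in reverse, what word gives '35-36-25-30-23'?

r is letter #18 and maps to 34: an offset of 16. Each letter is replaced by its alphabet position (a=1..z=26) + 16.
Decoding 35-36-25-30-23: 35→(35−16)÷1=19=s, 36→(36−16)÷1=20=t, 25→(25−16)÷1=9=i, 30→(30−16)÷1=14=n, 23→(23−16)÷1=7=g.

sting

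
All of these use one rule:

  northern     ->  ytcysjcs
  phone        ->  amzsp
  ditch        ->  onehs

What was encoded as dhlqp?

scale

Shifts by position in northern: pos 0: n→y (+11), pos 1: o→t (+5), pos 2: r→c (+11), pos 3: t→y (+5) — repeating every 2. The shifts repeat in a cycle of length 2: positions 0,1,… shift by +11, +5, then the pattern repeats.
Undoing it on dhlqp: d−11=s, h−5=c, l−11=a, q−5=l, p−11=e.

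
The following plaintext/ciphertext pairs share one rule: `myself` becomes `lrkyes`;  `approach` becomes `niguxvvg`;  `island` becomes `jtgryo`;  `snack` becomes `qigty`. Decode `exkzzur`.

The output letters match the input read backwards, each shifted +6: myself reversed is flesym. The word is reversed, then every letter is shifted forward by 6.
Decoding exkzzur: shift back: e−6=y, x−6=r, k−6=e, z−6=t, z−6=t, u−6=o, r−6=l → yrettol; then reverse → lottery.

lottery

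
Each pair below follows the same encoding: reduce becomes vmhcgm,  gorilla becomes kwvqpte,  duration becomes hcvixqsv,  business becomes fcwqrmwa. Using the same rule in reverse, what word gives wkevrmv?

scanner

A repeating key of period 2 is used — shifts +4, +8 over and over.
Undoing it on wkevrmv: w−4=s, k−8=c, e−4=a, v−8=n, r−4=n, m−8=e, v−4=r.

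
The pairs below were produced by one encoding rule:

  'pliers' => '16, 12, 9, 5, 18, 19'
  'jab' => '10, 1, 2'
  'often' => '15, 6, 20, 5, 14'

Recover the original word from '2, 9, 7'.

Letters become their 1-indexed alphabet positions: a=1 … z=26.
Decoding 2, 9, 7: 2=b, 9=i, 7=g.

big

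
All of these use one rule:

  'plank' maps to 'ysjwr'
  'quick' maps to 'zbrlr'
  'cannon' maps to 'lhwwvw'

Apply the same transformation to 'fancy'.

ohwlf

A repeating key of period 3 is used — shifts +9, +7, +9 over and over.
On fancy: f+9=o, a+7=h, n+9=w, c+9=l, y+7=f.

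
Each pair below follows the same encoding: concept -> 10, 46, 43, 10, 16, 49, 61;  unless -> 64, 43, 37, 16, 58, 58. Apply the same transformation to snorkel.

58, 43, 46, 55, 34, 16, 37

c(#3)→10 and o(#15)→46: differences scale by 3, so n = 3·pos + 1. The formula is n = 3×(alphabet index, a=1) + 1.
Applying it to snorkel: s=19→58, n=14→43, o=15→46, r=18→55, k=11→34, e=5→16, l=12→37.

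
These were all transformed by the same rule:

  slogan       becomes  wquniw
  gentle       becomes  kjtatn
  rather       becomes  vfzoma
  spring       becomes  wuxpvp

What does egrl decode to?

able

In slogan: s→w is +4, l→q is +5, o→u is +6, g→n is +7 — the shift increases by 1 each position. Each letter shifts forward by (position + 4), i.e. 4, 5, 6, … — the shift grows by one for each successive letter.
Undoing it on egrl: e−4=a, g−5=b, r−6=l, l−7=e.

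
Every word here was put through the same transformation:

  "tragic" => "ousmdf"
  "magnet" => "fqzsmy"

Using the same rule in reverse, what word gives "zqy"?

men

The output letters match the input read backwards, each shifted +12: tragic reversed is cigart. Read the word backwards and shift each letter +12.
Reversing it on zqy: shift back: z−12=n, q−12=e, y−12=m → nem; then reverse → men.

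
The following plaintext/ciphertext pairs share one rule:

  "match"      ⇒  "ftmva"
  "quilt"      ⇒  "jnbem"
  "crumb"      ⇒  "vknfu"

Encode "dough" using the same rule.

whnza

Compare letters: m→f is +19, a→t is +19, t→m is +19 — a constant shift. It's a constant shift of +19 (ROT19).
Applying it to dough: d+19=w, o+19=h, u+19=n, g+19=z, h+19=a.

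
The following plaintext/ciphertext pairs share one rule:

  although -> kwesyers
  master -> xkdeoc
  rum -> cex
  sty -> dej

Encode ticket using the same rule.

The shift depends on letter class: consonant l→w is +11, but vowel a→k is +10. The rule splits by letter class: vowels +10, consonants +11.
On ticket: t(cons)+11=e, i(vowel)+10=s, c(cons)+11=n, k(cons)+11=v, e(vowel)+10=o, t(cons)+11=e.

esnvoe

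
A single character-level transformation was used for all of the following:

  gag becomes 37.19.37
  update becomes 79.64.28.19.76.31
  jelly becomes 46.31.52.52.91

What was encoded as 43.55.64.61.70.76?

With a=1..z=26, the number is 3·pos + 16.
Reversing it on 43.55.64.61.70.76: 43→(43−16)÷3=9=i, 55→(55−16)÷3=13=m, 64→(64−16)÷3=16=p, 61→(61−16)÷3=15=o, 70→(70−16)÷3=18=r, 76→(76−16)÷3=20=t.

import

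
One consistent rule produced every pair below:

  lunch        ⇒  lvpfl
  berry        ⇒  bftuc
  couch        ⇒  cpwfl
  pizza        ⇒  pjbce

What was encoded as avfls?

In lunch: l→l is +0, u→v is +1, n→p is +2, c→f is +3 — the shift increases by 1 each position. The shift increases by 1 at each position, starting from +0: 0, 1, 2, ….
Decoding avfls: a−0=a, v−1=u, f−2=d, l−3=i, s−4=o.

audio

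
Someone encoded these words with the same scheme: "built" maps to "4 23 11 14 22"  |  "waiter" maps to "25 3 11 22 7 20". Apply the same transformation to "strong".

b is letter #2 and maps to 4: an offset of 2. The number is (letter's place in the alphabet, a=1) + 2.
Applying it to strong: s=19→21, t=20→22, r=18→20, o=15→17, n=14→16, g=7→9.

21 22 20 17 16 9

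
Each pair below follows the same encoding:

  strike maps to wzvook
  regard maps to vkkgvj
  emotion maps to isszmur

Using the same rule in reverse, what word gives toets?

Shifts by position in strike: pos 0: s→w (+4), pos 1: t→z (+6), pos 2: r→v (+4), pos 3: i→o (+6) — repeating every 2. It's a Vigenère-style cipher with numeric key [4,6]: position i shifts by key[i mod 2].
Reversing it on toets: t−4=p, o−6=i, e−4=a, t−6=n, s−4=o.

piano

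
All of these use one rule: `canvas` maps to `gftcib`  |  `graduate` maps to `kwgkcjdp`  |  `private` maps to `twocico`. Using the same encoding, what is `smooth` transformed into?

wruvbq

In canvas: c→g is +4, a→f is +5, n→t is +6, v→c is +7 — the shift increases by 1 each position. The shift increases by 1 at each position, starting from +4: 4, 5, 6, ….
On smooth: s+4=w, m+5=r, o+6=u, o+7=v, t+8=b, h+9=q.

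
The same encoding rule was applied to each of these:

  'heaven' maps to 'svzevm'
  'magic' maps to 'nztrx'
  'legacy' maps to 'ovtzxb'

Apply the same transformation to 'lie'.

orv

Each pair mirrors across the alphabet (h↔s, e↔v, a↔z): positions sum to 25. Each letter is replaced by its mirror in the alphabet: a↔z, b↔y, c↔x, and so on (the Atbash cipher).
For lie: l↔o, i↔r, e↔v.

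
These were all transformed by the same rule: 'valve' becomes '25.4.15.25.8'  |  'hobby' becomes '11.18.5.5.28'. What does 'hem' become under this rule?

Each letter is replaced by its alphabet position (a=1..z=26) + 3.
For hem: h=8→11, e=5→8, m=13→16.

11.8.16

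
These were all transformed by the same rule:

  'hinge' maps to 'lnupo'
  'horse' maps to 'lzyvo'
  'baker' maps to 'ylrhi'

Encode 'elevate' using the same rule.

The output letters match the input read backwards, each shifted +7: hinge reversed is egnih. Two steps: reverse the string, then apply a Caesar shift of +7.
For elevate: reverse → etavele; then shift: e+7=l, t+7=a, a+7=h, v+7=c, e+7=l, l+7=s, e+7=l.

lahclsl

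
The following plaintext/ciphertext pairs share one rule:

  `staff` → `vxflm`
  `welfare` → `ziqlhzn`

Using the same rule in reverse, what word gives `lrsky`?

Letter i (0-indexed) is shifted by i+3, so successive shifts are 3, 4, 5, ….
Undoing it on lrsky: l−3=i, r−4=n, s−5=n, k−6=e, y−7=r.

inner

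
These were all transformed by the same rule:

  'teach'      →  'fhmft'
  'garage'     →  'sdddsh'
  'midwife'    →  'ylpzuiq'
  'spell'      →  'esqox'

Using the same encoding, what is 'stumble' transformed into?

ewgpnoq

Shifts by position in teach: pos 0: t→f (+12), pos 1: e→h (+3), pos 2: a→m (+12), pos 3: c→f (+3) — repeating every 2. The shifts repeat in a cycle of length 2: positions 0,1,… shift by +12, +3, then the pattern repeats.
For stumble: s+12=e, t+3=w, u+12=g, m+3=p, b+12=n, l+3=o, e+12=q.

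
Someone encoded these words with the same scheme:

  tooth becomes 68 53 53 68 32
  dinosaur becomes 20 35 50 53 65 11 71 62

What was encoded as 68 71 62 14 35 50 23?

turbine

t(#20)→68 and o(#15)→53: differences scale by 3, so n = 3·pos + 8. With a=1..z=26, the number is 3·pos + 8.
Decoding 68 71 62 14 35 50 23: 68→(68−8)÷3=20=t, 71→(71−8)÷3=21=u, 62→(62−8)÷3=18=r, 14→(14−8)÷3=2=b, 35→(35−8)÷3=9=i, 50→(50−8)÷3=14=n, 23→(23−8)÷3=5=e.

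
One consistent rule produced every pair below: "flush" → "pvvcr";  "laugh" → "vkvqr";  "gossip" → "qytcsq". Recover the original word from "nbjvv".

Shifts by position in flush: pos 0: f→p (+10), pos 1: l→v (+10), pos 2: u→v (+1), pos 3: s→c (+10), pos 4: h→r (+10) — repeating every 3. It's a Vigenère-style cipher with numeric key [10,10,1]: position i shifts by key[i mod 3].
Decoding nbjvv: n−10=d, b−10=r, j−1=i, v−10=l, v−10=l.

drill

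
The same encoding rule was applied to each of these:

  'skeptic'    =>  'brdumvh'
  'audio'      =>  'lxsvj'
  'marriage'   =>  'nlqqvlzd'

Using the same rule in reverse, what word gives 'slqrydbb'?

s(18)→b(1) and k(10)→r(17) fit y≡11x+11 (mod 26); the inverse of 11 mod 26 is 19. Each letter's alphabet position (a=0..z=25) is mapped through 11·x+11 mod 26 — an affine cipher.
Decoding slqrydbb: s(18)→19·(18−11)≡3=d; l(11)→19·(11−11)≡0=a; q(16)→19·(16−11)≡17=r; r(17)→19·(17−11)≡10=k; y(24)→19·(24−11)≡13=n; d(3)→19·(3−11)≡4=e; b(1)→19·(1−11)≡18=s; b(1)→19·(1−11)≡18=s (all mod 26).

darkness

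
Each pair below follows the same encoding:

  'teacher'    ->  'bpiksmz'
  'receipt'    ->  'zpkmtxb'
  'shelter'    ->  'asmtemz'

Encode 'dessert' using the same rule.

lpaapzb

Shifts by position in teacher: pos 0: t→b (+8), pos 1: e→p (+11), pos 2: a→i (+8), pos 3: c→k (+8), pos 4: h→s (+11), pos 5: e→m (+8) — repeating every 3. A repeating key of period 3 is used — shifts +8, +11, +8 over and over.
Applying it to dessert: d+8=l, e+11=p, s+8=a, s+8=a, e+11=p, r+8=z, t+8=b.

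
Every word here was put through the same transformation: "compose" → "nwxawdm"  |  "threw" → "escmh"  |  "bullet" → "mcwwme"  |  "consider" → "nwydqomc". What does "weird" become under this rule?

Two shifts are in play — +8 for a/e/i/o/u, +11 for every other letter.
Applying it to weird: w(cons)+11=h, e(vowel)+8=m, i(vowel)+8=q, r(cons)+11=c, d(cons)+11=o.

hmqco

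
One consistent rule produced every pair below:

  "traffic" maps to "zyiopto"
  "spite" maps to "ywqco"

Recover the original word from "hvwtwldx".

In traffic: t→z is +6, r→y is +7, a→i is +8, f→o is +9 — the shift increases by 1 each position. Letter i (0-indexed) is shifted by i+6, so successive shifts are 6, 7, 8, ….
Reversing it on hvwtwldx: h−6=b, v−7=o, w−8=o, t−9=k, w−10=m, l−11=a, d−12=r, x−13=k.

bookmark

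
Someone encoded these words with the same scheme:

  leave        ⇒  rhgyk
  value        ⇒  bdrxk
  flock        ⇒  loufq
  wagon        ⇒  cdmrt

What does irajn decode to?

cough

It's a Vigenère-style cipher with numeric key [6,3]: position i shifts by key[i mod 2].
Undoing it on irajn: i−6=c, r−3=o, a−6=u, j−3=g, n−6=h.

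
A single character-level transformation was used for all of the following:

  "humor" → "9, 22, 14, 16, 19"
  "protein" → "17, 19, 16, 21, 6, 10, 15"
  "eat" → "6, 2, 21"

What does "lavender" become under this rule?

The number is (letter's place in the alphabet, a=1) + 1.
For lavender: l=12→13, a=1→2, v=22→23, e=5→6, n=14→15, d=4→5, e=5→6, r=18→19.

13, 2, 23, 6, 15, 5, 6, 19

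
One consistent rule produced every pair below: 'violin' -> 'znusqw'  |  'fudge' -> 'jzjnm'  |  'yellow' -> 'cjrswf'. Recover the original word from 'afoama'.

waiter

In violin: v→z is +4, i→n is +5, o→u is +6, l→s is +7 — the shift increases by 1 each position. Each letter shifts forward by (position + 4), i.e. 4, 5, 6, … — the shift grows by one for each successive letter.
Reversing it on afoama: a−4=w, f−5=a, o−6=i, a−7=t, m−8=e, a−9=r.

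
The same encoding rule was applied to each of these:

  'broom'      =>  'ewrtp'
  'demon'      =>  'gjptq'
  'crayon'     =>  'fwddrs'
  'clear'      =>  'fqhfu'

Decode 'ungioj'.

riddle

Shifts by position in broom: pos 0: b→e (+3), pos 1: r→w (+5), pos 2: o→r (+3), pos 3: o→t (+5) — repeating every 2. The shifts repeat in a cycle of length 2: positions 0,1,… shift by +3, +5, then the pattern repeats.
Decoding ungioj: u−3=r, n−5=i, g−3=d, i−5=d, o−3=l, j−5=e.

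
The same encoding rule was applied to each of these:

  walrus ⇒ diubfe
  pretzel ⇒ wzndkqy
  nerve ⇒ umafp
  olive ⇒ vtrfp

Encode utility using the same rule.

bbrvtfl

In walrus: w→d is +7, a→i is +8, l→u is +9, r→b is +10 — the shift increases by 1 each position. Each letter shifts forward by (position + 7), i.e. 7, 8, 9, … — the shift grows by one for each successive letter.
On utility: u+7=b, t+8=b, i+9=r, l+10=v, i+11=t, t+12=f, y+13=l.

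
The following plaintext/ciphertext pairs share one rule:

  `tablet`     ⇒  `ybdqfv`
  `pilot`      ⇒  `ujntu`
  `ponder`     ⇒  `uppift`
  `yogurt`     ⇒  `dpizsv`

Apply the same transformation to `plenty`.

umgsua

Shifts by position in tablet: pos 0: t→y (+5), pos 1: a→b (+1), pos 2: b→d (+2), pos 3: l→q (+5), pos 4: e→f (+1), pos 5: t→v (+2) — repeating every 3. The shifts repeat in a cycle of length 3: positions 0,1,… shift by +5, +1, +2, then the pattern repeats.
Applying it to plenty: p+5=u, l+1=m, e+2=g, n+5=s, t+1=u, y+2=a.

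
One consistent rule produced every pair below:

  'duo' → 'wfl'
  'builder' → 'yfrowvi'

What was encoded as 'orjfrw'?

liquid

Each pair mirrors across the alphabet (d↔w, u↔f, o↔l): positions sum to 25. This is the alphabet-reversal cipher (Atbash): a becomes z, b becomes y, etc.
Undoing it on orjfrw: o↔l, r↔i, j↔q, f↔u, r↔i, w↔d.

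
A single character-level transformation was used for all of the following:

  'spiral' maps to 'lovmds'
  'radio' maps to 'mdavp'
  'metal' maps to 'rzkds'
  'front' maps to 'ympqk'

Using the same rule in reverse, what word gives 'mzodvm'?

Each letter's alphabet position (a=0..z=25) is mapped through 25·x+3 mod 26 — an affine cipher.
Reversing it on mzodvm: m(12)→25·(12−3)≡17=r; z(25)→25·(25−3)≡4=e; o(14)→25·(14−3)≡15=p; d(3)→25·(3−3)≡0=a; v(21)→25·(21−3)≡8=i; m(12)→25·(12−3)≡17=r (all mod 26).

repair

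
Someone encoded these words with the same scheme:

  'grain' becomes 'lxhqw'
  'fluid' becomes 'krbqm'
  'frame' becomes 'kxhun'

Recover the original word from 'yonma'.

tiger

Each letter shifts forward by (position + 5), i.e. 5, 6, 7, … — the shift grows by one for each successive letter.
Reversing it on yonma: y−5=t, o−6=i, n−7=g, m−8=e, a−9=r.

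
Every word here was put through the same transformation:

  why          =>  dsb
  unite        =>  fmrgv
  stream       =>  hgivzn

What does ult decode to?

This is the alphabet-reversal cipher (Atbash): a becomes z, b becomes y, etc.
Decoding ult: u↔f, l↔o, t↔g.

fog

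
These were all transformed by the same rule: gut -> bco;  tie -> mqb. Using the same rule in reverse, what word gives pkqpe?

The output letters match the input read backwards, each shifted +8: gut reversed is tug. The word is reversed, then every letter is shifted forward by 8.
Undoing it on pkqpe: shift back: p−8=h, k−8=c, q−8=i, p−8=h, e−8=w → hcihw; then reverse → which.

which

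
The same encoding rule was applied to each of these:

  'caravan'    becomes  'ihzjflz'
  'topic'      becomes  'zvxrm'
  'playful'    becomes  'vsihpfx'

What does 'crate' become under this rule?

The shift increases by 1 at each position, starting from +6: 6, 7, 8, ….
On crate: c+6=i, r+7=y, a+8=i, t+9=c, e+10=o.

iyico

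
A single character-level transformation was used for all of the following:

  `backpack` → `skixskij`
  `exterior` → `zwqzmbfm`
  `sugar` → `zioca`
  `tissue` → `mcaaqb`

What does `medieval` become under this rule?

The output letters match the input read backwards, each shifted +8: backpack reversed is kcapkcab. Two steps: reverse the string, then apply a Caesar shift of +8.
Applying it to medieval: reverse → laveidem; then shift: l+8=t, a+8=i, v+8=d, e+8=m, i+8=q, d+8=l, e+8=m, m+8=u.

tidmqlmu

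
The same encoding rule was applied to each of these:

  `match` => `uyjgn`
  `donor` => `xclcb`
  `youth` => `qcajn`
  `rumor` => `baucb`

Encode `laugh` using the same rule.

Each letter's alphabet position (a=0..z=25) is mapped through 17·x+24 mod 26 — an affine cipher.
On laugh: l(11)→17·11+24≡3=d; a(0)→17·0+24≡24=y; u(20)→17·20+24≡0=a; g(6)→17·6+24≡22=w; h(7)→17·7+24≡13=n (all mod 26).

dyawn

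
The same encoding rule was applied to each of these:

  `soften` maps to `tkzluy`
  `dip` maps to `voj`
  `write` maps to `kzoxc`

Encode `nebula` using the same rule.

grahkt

The output letters match the input read backwards, each shifted +6: soften reversed is netfos. Two steps: reverse the string, then apply a Caesar shift of +6.
Applying it to nebula: reverse → aluben; then shift: a+6=g, l+6=r, u+6=a, b+6=h, e+6=k, n+6=t.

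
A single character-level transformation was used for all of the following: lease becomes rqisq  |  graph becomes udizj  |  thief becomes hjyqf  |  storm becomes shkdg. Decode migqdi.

camera

This is an affine cipher: with a=0,…,z=25, each position x becomes (15x+8) mod 26.
Undoing it on migqdi: m(12)→7·(12−8)≡2=c; i(8)→7·(8−8)≡0=a; g(6)→7·(6−8)≡12=m; q(16)→7·(16−8)≡4=e; d(3)→7·(3−8)≡17=r; i(8)→7·(8−8)≡0=a (all mod 26).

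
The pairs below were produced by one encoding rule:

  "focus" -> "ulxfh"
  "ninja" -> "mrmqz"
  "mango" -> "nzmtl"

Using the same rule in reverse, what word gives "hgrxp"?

stick

Each pair mirrors across the alphabet (f↔u, o↔l, c↔x): positions sum to 25. Each letter is replaced by its mirror in the alphabet: a↔z, b↔y, c↔x, and so on (the Atbash cipher).
Decoding hgrxp: h↔s, g↔t, r↔i, x↔c, p↔k.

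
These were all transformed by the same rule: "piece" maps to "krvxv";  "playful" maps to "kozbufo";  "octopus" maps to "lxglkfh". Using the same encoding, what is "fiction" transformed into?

urxgrlm

Each pair mirrors across the alphabet (p↔k, i↔r, e↔v): positions sum to 25. Each letter is replaced by its mirror in the alphabet: a↔z, b↔y, c↔x, and so on (the Atbash cipher).
On fiction: f↔u, i↔r, c↔x, t↔g, i↔r, o↔l, n↔m.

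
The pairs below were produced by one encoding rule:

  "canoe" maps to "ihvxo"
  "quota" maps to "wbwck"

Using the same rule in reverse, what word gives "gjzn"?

acre

The shift increases by 1 at each position, starting from +6: 6, 7, 8, ….
Undoing it on gjzn: g−6=a, j−7=c, z−8=r, n−9=e.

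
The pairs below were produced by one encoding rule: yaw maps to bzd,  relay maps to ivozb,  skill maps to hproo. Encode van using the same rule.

Each pair mirrors across the alphabet (y↔b, a↔z, w↔d): positions sum to 25. Each letter is replaced by its mirror in the alphabet: a↔z, b↔y, c↔x, and so on (the Atbash cipher).
On van: v↔e, a↔z, n↔m.

ezm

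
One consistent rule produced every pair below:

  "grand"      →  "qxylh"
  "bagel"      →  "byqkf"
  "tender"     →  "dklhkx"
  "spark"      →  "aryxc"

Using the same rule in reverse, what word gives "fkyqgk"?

league

Treating letters as 0–25, the rule is x ↦ 3x + 24 (mod 26).
Undoing it on fkyqgk: f(5)→9·(5−24)≡11=l; k(10)→9·(10−24)≡4=e; y(24)→9·(24−24)≡0=a; q(16)→9·(16−24)≡6=g; g(6)→9·(6−24)≡20=u; k(10)→9·(10−24)≡4=e (all mod 26).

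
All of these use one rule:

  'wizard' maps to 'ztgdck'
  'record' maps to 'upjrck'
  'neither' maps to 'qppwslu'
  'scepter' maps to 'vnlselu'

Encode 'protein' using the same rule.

scvwppq

Shifts by position in wizard: pos 0: w→z (+3), pos 1: i→t (+11), pos 2: z→g (+7), pos 3: a→d (+3), pos 4: r→c (+11), pos 5: d→k (+7) — repeating every 3. It's a Vigenère-style cipher with numeric key [3,11,7]: position i shifts by key[i mod 3].
For protein: p+3=s, r+11=c, o+7=v, t+3=w, e+11=p, i+7=p, n+3=q.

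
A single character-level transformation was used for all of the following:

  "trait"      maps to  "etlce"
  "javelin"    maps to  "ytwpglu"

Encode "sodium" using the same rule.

xftozd

The output letters match the input read backwards, each shifted +11: trait reversed is tiart. Two steps: reverse the string, then apply a Caesar shift of +11.
For sodium: reverse → muidos; then shift: m+11=x, u+11=f, i+11=t, d+11=o, o+11=z, s+11=d.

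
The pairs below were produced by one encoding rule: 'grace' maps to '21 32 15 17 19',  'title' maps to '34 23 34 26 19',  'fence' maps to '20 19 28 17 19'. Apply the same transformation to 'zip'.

g is letter #7 and maps to 21: an offset of 14. Each letter is replaced by its alphabet position (a=1..z=26) + 14.
For zip: z=26→40, i=9→23, p=16→30.

40 23 30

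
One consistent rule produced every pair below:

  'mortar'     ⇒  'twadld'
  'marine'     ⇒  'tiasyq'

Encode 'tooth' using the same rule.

awxds

In mortar: m→t is +7, o→w is +8, r→a is +9, t→d is +10 — the shift increases by 1 each position. The shift increases by 1 at each position, starting from +7: 7, 8, 9, ….
On tooth: t+7=a, o+8=w, o+9=x, t+10=d, h+11=s.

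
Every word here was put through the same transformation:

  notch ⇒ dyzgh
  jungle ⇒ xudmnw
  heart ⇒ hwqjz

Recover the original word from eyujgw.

source

n(13)→d(3) and o(14)→y(24) fit y≡21x+16 (mod 26); the inverse of 21 mod 26 is 5. Treating letters as 0–25, the rule is x ↦ 21x + 16 (mod 26).
Undoing it on eyujgw: e(4)→5·(4−16)≡18=s; y(24)→5·(24−16)≡14=o; u(20)→5·(20−16)≡20=u; j(9)→5·(9−16)≡17=r; g(6)→5·(6−16)≡2=c; w(22)→5·(22−16)≡4=e (all mod 26).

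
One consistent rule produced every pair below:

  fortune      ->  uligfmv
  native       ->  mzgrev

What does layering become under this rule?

ozbvirmt

Each pair mirrors across the alphabet (f↔u, o↔l, r↔i): positions sum to 25. Letters are reflected about the middle of the alphabet (position → 25−position): Atbash.
Applying it to layering: l↔o, a↔z, y↔b, e↔v, r↔i, i↔r, n↔m, g↔t.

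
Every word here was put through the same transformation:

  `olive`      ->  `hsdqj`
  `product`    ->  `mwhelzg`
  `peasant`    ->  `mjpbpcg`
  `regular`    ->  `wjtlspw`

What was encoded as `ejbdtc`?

design

Treating letters as 0–25, the rule is x ↦ 5x + 15 (mod 26).
Decoding ejbdtc: e(4)→21·(4−15)≡3=d; j(9)→21·(9−15)≡4=e; b(1)→21·(1−15)≡18=s; d(3)→21·(3−15)≡8=i; t(19)→21·(19−15)≡6=g; c(2)→21·(2−15)≡13=n (all mod 26).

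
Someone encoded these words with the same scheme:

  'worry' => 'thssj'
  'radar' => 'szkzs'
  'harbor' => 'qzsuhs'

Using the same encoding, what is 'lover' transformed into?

whyfs

This is an affine cipher: with a=0,…,z=25, each position x becomes (21x+25) mod 26.
For lover: l(11)→21·11+25≡22=w; o(14)→21·14+25≡7=h; v(21)→21·21+25≡24=y; e(4)→21·4+25≡5=f; r(17)→21·17+25≡18=s (all mod 26).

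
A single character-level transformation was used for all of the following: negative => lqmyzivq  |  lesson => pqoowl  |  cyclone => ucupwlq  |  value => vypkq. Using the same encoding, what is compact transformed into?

uwahyuz

n(13)→l(11) and e(4)→q(16) fit y≡11x+24 (mod 26); the inverse of 11 mod 26 is 19. This is an affine cipher: with a=0,…,z=25, each position x becomes (11x+24) mod 26.
For compact: c(2)→11·2+24≡20=u; o(14)→11·14+24≡22=w; m(12)→11·12+24≡0=a; p(15)→11·15+24≡7=h; a(0)→11·0+24≡24=y; c(2)→11·2+24≡20=u; t(19)→11·19+24≡25=z (all mod 26).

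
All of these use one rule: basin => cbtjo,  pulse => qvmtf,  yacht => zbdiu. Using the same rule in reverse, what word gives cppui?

Every letter moves 1 place later in the alphabet, wrapping around z→a.
Undoing it on cppui: c−1=b, p−1=o, p−1=o, u−1=t, i−1=h.

booth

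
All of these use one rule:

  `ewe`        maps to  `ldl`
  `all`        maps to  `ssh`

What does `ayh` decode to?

art

The output letters match the input read backwards, each shifted +7: ewe reversed is ewe. The word is reversed, then every letter is shifted forward by 7.
Undoing it on ayh: shift back: a−7=t, y−7=r, h−7=a → tra; then reverse → art.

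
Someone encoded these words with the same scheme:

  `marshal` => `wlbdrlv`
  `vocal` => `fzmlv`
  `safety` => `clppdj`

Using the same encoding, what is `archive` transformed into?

kcmssgo

Shifts by position in marshal: pos 0: m→w (+10), pos 1: a→l (+11), pos 2: r→b (+10), pos 3: s→d (+11) — repeating every 2. A repeating key of period 2 is used — shifts +10, +11 over and over.
Applying it to archive: a+10=k, r+11=c, c+10=m, h+11=s, i+10=s, v+11=g, e+10=o.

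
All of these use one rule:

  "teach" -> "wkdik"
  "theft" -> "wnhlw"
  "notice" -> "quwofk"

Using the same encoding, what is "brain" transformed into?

Shifts by position in teach: pos 0: t→w (+3), pos 1: e→k (+6), pos 2: a→d (+3), pos 3: c→i (+6) — repeating every 2. The shifts repeat in a cycle of length 2: positions 0,1,… shift by +3, +6, then the pattern repeats.
Applying it to brain: b+3=e, r+6=x, a+3=d, i+6=o, n+3=q.

exdoq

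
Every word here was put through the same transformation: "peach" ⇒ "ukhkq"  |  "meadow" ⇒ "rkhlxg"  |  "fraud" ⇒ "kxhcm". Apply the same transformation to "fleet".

In peach: p→u is +5, e→k is +6, a→h is +7, c→k is +8 — the shift increases by 1 each position. Each letter shifts forward by (position + 5), i.e. 5, 6, 7, … — the shift grows by one for each successive letter.
Applying it to fleet: f+5=k, l+6=r, e+7=l, e+8=m, t+9=c.

krlmc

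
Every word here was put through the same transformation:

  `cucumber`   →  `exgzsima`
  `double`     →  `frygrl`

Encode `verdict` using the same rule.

xhviojb

In cucumber: c→e is +2, u→x is +3, c→g is +4, u→z is +5 — the shift increases by 1 each position. The shift increases by 1 at each position, starting from +2: 2, 3, 4, ….
Applying it to verdict: v+2=x, e+3=h, r+4=v, d+5=i, i+6=o, c+7=j, t+8=b.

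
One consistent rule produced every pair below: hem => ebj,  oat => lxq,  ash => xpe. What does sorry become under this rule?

Compare letters: h→e is +23, e→b is +23, m→j is +23 — a constant shift. This is a Caesar cipher with shift 23.
On sorry: s+23=p, o+23=l, r+23=o, r+23=o, y+23=v.

ploov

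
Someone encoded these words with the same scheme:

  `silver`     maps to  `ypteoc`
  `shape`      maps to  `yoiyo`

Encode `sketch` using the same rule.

The shift increases by 1 at each position, starting from +6: 6, 7, 8, ….
For sketch: s+6=y, k+7=r, e+8=m, t+9=c, c+10=m, h+11=s.

yrmcms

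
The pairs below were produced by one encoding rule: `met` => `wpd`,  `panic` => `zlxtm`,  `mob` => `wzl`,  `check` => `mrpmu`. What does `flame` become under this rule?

pvlwp

The shift depends on letter class: consonant m→w is +10, but vowel e→p is +11. The rule splits by letter class: vowels +11, consonants +10.
For flame: f(cons)+10=p, l(cons)+10=v, a(vowel)+11=l, m(cons)+10=w, e(vowel)+11=p.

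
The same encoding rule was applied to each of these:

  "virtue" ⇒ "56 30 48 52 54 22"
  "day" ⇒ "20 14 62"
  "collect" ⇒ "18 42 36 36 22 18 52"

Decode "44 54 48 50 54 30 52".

pursuit

Each letter becomes 2×(its alphabet position, a=1..z=26) + 12.
Decoding 44 54 48 50 54 30 52: 44→(44−12)÷2=16=p, 54→(54−12)÷2=21=u, 48→(48−12)÷2=18=r, 50→(50−12)÷2=19=s, 54→(54−12)÷2=21=u, 30→(30−12)÷2=9=i, 52→(52−12)÷2=20=t.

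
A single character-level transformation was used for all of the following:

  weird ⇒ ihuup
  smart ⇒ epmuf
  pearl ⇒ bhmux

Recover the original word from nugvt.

Shifts by position in weird: pos 0: w→i (+12), pos 1: e→h (+3), pos 2: i→u (+12), pos 3: r→u (+3) — repeating every 2. The shifts repeat in a cycle of length 2: positions 0,1,… shift by +12, +3, then the pattern repeats.
Decoding nugvt: n−12=b, u−3=r, g−12=u, v−3=s, t−12=h.

brush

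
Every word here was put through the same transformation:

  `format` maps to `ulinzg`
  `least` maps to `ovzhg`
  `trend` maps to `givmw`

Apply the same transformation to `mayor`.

nzbli

Letters are reflected about the middle of the alphabet (position → 25−position): Atbash.
Applying it to mayor: m↔n, a↔z, y↔b, o↔l, r↔i.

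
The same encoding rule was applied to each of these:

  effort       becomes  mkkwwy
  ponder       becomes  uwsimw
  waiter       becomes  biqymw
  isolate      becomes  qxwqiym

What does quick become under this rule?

vcqhp

The shift depends on letter class: consonant f→k is +5, but vowel e→m is +8. The rule splits by letter class: vowels +8, consonants +5.
On quick: q(cons)+5=v, u(vowel)+8=c, i(vowel)+8=q, c(cons)+5=h, k(cons)+5=p.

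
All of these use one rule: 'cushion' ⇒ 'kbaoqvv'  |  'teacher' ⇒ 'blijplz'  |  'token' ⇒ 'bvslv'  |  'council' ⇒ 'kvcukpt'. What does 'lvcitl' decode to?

double

Shifts by position in cushion: pos 0: c→k (+8), pos 1: u→b (+7), pos 2: s→a (+8), pos 3: h→o (+7) — repeating every 2. A repeating key of period 2 is used — shifts +8, +7 over and over.
Reversing it on lvcitl: l−8=d, v−7=o, c−8=u, i−7=b, t−8=l, l−7=e.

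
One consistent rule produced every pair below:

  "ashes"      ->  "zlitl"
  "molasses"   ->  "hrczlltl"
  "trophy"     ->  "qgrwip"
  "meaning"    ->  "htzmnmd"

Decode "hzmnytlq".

manifest

a(0)→z(25) and s(18)→l(11) fit y≡5x+25 (mod 26); the inverse of 5 mod 26 is 21. This is an affine cipher: with a=0,…,z=25, each position x becomes (5x+25) mod 26.
Reversing it on hzmnytlq: h(7)→21·(7−25)≡12=m; z(25)→21·(25−25)≡0=a; m(12)→21·(12−25)≡13=n; n(13)→21·(13−25)≡8=i; y(24)→21·(24−25)≡5=f; t(19)→21·(19−25)≡4=e; l(11)→21·(11−25)≡18=s; q(16)→21·(16−25)≡19=t (all mod 26).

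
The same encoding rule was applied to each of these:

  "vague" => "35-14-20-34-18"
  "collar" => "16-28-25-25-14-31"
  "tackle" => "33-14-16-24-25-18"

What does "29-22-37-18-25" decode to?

pixel

v is letter #22 and maps to 35: an offset of 13. Each letter is replaced by its alphabet position (a=1..z=26) + 13.
Decoding 29-22-37-18-25: 29→(29−13)÷1=16=p, 22→(22−13)÷1=9=i, 37→(37−13)÷1=24=x, 18→(18−13)÷1=5=e, 25→(25−13)÷1=12=l.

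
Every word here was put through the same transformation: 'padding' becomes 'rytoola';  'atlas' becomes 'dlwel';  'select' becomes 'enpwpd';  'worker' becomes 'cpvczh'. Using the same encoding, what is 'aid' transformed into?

The output letters match the input read backwards, each shifted +11: padding reversed is gniddap. Two steps: reverse the string, then apply a Caesar shift of +11.
Applying it to aid: reverse → dia; then shift: d+11=o, i+11=t, a+11=l.

otl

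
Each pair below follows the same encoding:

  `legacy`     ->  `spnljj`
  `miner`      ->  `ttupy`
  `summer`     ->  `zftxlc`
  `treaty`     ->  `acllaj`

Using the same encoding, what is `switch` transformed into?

Shifts by position in legacy: pos 0: l→s (+7), pos 1: e→p (+11), pos 2: g→n (+7), pos 3: a→l (+11) — repeating every 2. The shifts repeat in a cycle of length 2: positions 0,1,… shift by +7, +11, then the pattern repeats.
On switch: s+7=z, w+11=h, i+7=p, t+11=e, c+7=j, h+11=s.

zhpejs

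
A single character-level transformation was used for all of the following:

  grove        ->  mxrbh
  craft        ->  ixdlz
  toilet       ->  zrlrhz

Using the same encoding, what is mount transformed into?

srxtz

The shift depends on letter class: consonant g→m is +6, but vowel o→r is +3. Vowels shift forward by 3 and consonants shift forward by 6.
Applying it to mount: m(cons)+6=s, o(vowel)+3=r, u(vowel)+3=x, n(cons)+6=t, t(cons)+6=z.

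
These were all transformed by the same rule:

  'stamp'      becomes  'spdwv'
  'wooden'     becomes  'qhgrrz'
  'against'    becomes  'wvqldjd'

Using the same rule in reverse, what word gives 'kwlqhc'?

zenith

The output letters match the input read backwards, each shifted +3: stamp reversed is pmats. Two steps: reverse the string, then apply a Caesar shift of +3.
Decoding kwlqhc: shift back: k−3=h, w−3=t, l−3=i, q−3=n, h−3=e, c−3=z → htinez; then reverse → zenith.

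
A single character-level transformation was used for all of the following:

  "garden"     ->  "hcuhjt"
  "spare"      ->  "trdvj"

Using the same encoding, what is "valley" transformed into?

In garden: g→h is +1, a→c is +2, r→u is +3, d→h is +4 — the shift increases by 1 each position. Each letter shifts forward by (position + 1), i.e. 1, 2, 3, … — the shift grows by one for each successive letter.
Applying it to valley: v+1=w, a+2=c, l+3=o, l+4=p, e+5=j, y+6=e.

wcopje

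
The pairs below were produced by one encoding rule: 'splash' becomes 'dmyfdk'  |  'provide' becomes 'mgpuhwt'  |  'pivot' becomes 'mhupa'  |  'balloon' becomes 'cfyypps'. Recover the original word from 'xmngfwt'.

upgrade

s(18)→d(3) and p(15)→m(12) fit y≡23x+5 (mod 26); the inverse of 23 mod 26 is 17. Each letter's alphabet position (a=0..z=25) is mapped through 23·x+5 mod 26 — an affine cipher.
Decoding xmngfwt: x(23)→17·(23−5)≡20=u; m(12)→17·(12−5)≡15=p; n(13)→17·(13−5)≡6=g; g(6)→17·(6−5)≡17=r; f(5)→17·(5−5)≡0=a; w(22)→17·(22−5)≡3=d; t(19)→17·(19−5)≡4=e (all mod 26).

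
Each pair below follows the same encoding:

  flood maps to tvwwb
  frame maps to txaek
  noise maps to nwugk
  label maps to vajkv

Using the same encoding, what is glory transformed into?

cvwxi

Treating letters as 0–25, the rule is x ↦ 9x + 0 (mod 26).
For glory: g(6)→9·6+0≡2=c; l(11)→9·11+0≡21=v; o(14)→9·14+0≡22=w; r(17)→9·17+0≡23=x; y(24)→9·24+0≡8=i (all mod 26).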